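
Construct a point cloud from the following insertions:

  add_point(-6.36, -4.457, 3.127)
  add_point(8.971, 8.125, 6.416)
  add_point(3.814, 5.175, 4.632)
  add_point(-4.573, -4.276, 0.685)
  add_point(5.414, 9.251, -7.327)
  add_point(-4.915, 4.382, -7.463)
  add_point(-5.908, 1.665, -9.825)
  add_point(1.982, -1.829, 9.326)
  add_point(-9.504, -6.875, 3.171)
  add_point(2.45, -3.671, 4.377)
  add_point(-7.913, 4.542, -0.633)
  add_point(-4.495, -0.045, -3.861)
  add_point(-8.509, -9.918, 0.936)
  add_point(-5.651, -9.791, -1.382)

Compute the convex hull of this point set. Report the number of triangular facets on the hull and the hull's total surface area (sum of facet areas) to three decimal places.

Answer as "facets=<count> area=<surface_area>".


facets=16 area=872.252

Hull vertices (10/14): indices [1, 4, 5, 6, 7, 8, 9, 10, 12, 13].

Triangle areas on the boundary:
  f1: (p12, p6, p8) → 30.9830
  f2: (p10, p6, p8) → 59.6527
  f3: (p7, p12, p8) → 25.8084
  f4: (p7, p10, p8) → 80.6542
  f5: (p7, p10, p1) → 95.6981
  f6: (p13, p12, p6) → 24.1602
  f7: (p13, p7, p12) → 28.2837
  f8: (p5, p10, p6) → 12.1619
  f9: (p4, p13, p6) → 93.4549
  f10: (p4, p5, p6) → 17.6927
  f11: (p4, p10, p1) → 108.5262
  f12: (p4, p5, p10) → 40.0097
  f13: (p9, p7, p1) → 33.1475
  f14: (p9, p13, p7) → 25.1713
  f15: (p9, p4, p1) → 95.1903
  f16: (p9, p4, p13) → 101.6574
Σ area = 872.252

Check V−E+F: 10 − 24 + 16 = 2.


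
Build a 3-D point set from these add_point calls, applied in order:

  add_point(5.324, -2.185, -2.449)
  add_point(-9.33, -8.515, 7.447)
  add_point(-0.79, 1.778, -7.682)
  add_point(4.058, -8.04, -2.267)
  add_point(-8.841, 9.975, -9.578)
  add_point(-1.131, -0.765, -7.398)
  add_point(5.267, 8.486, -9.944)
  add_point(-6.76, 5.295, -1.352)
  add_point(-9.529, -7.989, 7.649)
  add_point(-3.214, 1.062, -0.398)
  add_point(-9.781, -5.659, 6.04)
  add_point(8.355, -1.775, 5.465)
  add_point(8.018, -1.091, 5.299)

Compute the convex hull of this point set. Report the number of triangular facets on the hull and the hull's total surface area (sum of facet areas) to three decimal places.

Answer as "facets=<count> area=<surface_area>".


Hull vertices (10/13): indices [1, 3, 4, 5, 6, 7, 8, 10, 11, 12].

Facet areas (half cross-product norm):
  f1: (p3, p6, p11) → 95.8500
  f2: (p7, p4, p10) → 38.9375
  f3: (p7, p6, p4) → 66.7088
  f4: (p1, p3, p11) → 89.3879
  f5: (p1, p4, p10) → 12.9990
  f6: (p12, p7, p10) → 112.0349
  f7: (p12, p6, p11) → 5.0448
  f8: (p12, p7, p6) → 121.7913
  f9: (p5, p1, p4) → 122.1437
  f10: (p5, p1, p3) → 84.8718
  f11: (p5, p6, p4) → 72.0938
  f12: (p5, p3, p6) → 54.5365
  f13: (p8, p1, p11) → 5.6825
  f14: (p8, p12, p11) → 7.4026
  f15: (p8, p1, p10) → 0.7039
  f16: (p8, p12, p10) → 25.8806
Σ area = 916.070

Check V−E+F: 10 − 24 + 16 = 2.

facets=16 area=916.070


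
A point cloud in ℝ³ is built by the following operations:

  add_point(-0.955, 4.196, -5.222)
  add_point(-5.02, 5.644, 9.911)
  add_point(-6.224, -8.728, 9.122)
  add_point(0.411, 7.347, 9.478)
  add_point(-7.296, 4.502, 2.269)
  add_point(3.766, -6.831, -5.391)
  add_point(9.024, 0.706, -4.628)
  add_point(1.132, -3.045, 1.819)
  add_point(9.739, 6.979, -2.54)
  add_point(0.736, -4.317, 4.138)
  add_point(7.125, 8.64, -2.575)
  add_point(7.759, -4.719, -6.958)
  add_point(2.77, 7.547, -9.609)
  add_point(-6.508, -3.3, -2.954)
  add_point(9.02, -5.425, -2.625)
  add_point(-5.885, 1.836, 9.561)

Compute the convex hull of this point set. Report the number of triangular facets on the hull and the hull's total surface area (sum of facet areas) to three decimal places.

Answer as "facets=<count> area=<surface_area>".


facets=22 area=1007.253

13 of the 16 inputs are extreme points: [1, 2, 3, 4, 5, 6, 8, 10, 11, 12, 13, 14, 15].

Per-facet area ½‖(b−a)×(c−a)‖:
  f1: (p15, p2, p4) → 39.9033
  f2: (p15, p1, p4) → 15.1370
  f3: (p15, p1, p2) → 4.0542
  f4: (p14, p5, p2) → 53.5409
  f5: (p3, p10, p8) → 20.1103
  f6: (p3, p14, p8) → 94.5393
  f7: (p3, p1, p2) → 38.2654
  f8: (p3, p14, p2) → 152.3495
  f9: (p13, p2, p4) → 61.5386
  f10: (p13, p5, p2) → 73.6304
  f11: (p12, p10, p8) → 11.9553
  f12: (p12, p13, p5) → 79.6586
  f13: (p12, p13, p4) → 71.0751
  f14: (p12, p3, p10) → 51.0938
  f15: (p12, p1, p4) → 55.1929
  f16: (p12, p3, p1) → 53.8390
  f17: (p11, p14, p5) → 10.7982
  f18: (p11, p12, p5) → 31.8836
  f19: (p6, p12, p8) → 32.0545
  f20: (p6, p11, p12) → 30.5258
  f21: (p6, p14, p8) → 12.8892
  f22: (p6, p11, p14) → 13.2182
Σ area = 1007.253

Euler characteristic 13−33+22 = 2 ✓


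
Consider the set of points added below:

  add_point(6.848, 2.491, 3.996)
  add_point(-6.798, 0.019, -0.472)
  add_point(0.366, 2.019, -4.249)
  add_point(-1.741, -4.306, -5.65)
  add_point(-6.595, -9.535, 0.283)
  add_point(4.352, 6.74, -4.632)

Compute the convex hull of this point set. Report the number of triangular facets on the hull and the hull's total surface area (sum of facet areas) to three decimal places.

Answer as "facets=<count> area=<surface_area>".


facets=8 area=351.209

Hull vertices (6/6): indices [0, 1, 2, 3, 4, 5].

Triangle areas on the boundary:
  f1: (p4, p0, p1) → 69.2852
  f2: (p5, p0, p1) → 65.3856
  f3: (p3, p4, p1) → 35.5493
  f4: (p3, p4, p0) → 66.9728
  f5: (p3, p5, p0) → 61.8206
  f6: (p2, p5, p1) → 16.6656
  f7: (p2, p3, p1) → 26.1023
  f8: (p2, p3, p5) → 9.4275
Σ area = 351.209

Check V−E+F: 6 − 12 + 8 = 2.


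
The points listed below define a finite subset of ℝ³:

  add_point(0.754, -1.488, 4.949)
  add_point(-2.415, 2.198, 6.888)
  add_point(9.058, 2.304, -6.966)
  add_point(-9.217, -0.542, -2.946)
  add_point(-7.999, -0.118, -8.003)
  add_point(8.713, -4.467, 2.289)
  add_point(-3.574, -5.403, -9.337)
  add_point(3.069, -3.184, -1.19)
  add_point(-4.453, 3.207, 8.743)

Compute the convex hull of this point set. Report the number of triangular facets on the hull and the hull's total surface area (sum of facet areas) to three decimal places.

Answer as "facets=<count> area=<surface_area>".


facets=10 area=609.086

Hull vertices (7/9): indices [0, 2, 3, 4, 5, 6, 8].

Area of each hull facet:
  f1: (p4, p6, p3) → 17.6396
  f2: (p4, p6, p2) → 52.2641
  f3: (p4, p8, p3) → 22.6246
  f4: (p4, p8, p2) → 144.2172
  f5: (p0, p6, p3) → 62.3647
  f6: (p0, p8, p3) → 49.0890
  f7: (p5, p0, p6) → 68.2873
  f8: (p5, p6, p2) → 84.2069
  f9: (p5, p8, p2) → 94.7334
  f10: (p5, p0, p8) → 13.6590
Σ area = 609.086

Euler characteristic 7−15+10 = 2 ✓


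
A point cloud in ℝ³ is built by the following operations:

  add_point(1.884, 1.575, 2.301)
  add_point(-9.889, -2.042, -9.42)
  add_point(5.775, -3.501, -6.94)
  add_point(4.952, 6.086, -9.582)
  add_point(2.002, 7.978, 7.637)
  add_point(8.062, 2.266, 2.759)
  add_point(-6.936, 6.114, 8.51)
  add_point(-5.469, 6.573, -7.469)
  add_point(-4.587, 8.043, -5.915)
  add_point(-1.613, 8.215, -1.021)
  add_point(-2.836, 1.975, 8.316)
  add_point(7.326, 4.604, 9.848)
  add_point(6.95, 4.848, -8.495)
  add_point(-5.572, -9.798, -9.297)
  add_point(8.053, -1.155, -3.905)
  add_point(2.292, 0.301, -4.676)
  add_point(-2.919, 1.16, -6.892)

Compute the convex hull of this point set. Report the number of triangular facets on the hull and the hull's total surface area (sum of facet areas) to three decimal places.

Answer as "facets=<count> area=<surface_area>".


Hull vertices (14/17): indices [1, 2, 3, 4, 5, 6, 7, 8, 9, 10, 11, 12, 13, 14].

Facet areas (half cross-product norm):
  f1: (p3, p13, p1) → 75.1084
  f2: (p6, p13, p1) → 85.0463
  f3: (p2, p3, p13) → 61.8743
  f4: (p10, p6, p13) → 58.8000
  f5: (p14, p2, p13) → 17.1767
  f6: (p11, p10, p13) → 104.8749
  f7: (p11, p14, p5) → 5.1556
  f8: (p11, p14, p13) → 113.4586
  f9: (p11, p10, p6) → 26.8985
  f10: (p11, p4, p6) → 23.4717
  f11: (p7, p3, p1) → 49.0639
  f12: (p7, p8, p3) → 12.0376
  f13: (p7, p6, p1) → 78.5980
  f14: (p7, p8, p6) → 14.6365
  f15: (p9, p8, p6) → 27.9709
  f16: (p9, p4, p6) → 41.2890
  f17: (p9, p8, p3) → 29.3780
  f18: (p9, p4, p3) → 45.1749
  f19: (p12, p2, p3) → 9.9907
  f20: (p12, p14, p2) → 16.9945
  f21: (p12, p14, p5) → 28.1570
  f22: (p12, p11, p5) → 23.7296
  f23: (p12, p4, p3) → 22.1409
  f24: (p12, p11, p4) → 57.3132
Σ area = 1028.340

Euler: V−E+F = 14−36+24 = 2.

facets=24 area=1028.340


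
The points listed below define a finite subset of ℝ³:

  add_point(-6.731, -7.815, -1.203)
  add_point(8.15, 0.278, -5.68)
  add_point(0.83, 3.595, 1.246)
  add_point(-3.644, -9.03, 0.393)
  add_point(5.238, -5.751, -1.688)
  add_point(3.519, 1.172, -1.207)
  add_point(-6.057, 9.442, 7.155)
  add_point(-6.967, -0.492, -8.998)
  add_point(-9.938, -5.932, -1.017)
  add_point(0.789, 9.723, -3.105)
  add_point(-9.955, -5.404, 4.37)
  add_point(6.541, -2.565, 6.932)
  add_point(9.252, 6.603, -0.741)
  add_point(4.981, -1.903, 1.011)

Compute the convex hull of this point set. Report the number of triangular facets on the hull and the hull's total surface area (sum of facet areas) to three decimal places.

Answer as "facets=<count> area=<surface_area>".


facets=18 area=974.467

Extreme-point indices: [0, 1, 3, 4, 6, 7, 8, 9, 10, 11, 12] — 11 of 14 on the boundary.

Facet areas (half cross-product norm):
  f1: (p11, p6, p10) → 119.2460
  f2: (p11, p6, p12) → 100.0186
  f3: (p9, p6, p12) → 55.1318
  f4: (p9, p7, p6) → 87.0421
  f5: (p8, p6, p10) → 40.6549
  f6: (p8, p7, p6) → 88.8781
  f7: (p1, p11, p12) → 48.2898
  f8: (p1, p9, p12) → 37.7598
  f9: (p1, p9, p7) → 82.0241
  f10: (p4, p1, p7) → 57.7424
  f11: (p4, p1, p11) → 35.7243
  f12: (p0, p8, p7) → 18.8100
  f13: (p0, p8, p10) → 10.0253
  f14: (p3, p4, p11) → 44.9425
  f15: (p3, p11, p10) → 56.4204
  f16: (p3, p0, p10) → 12.4969
  f17: (p3, p4, p7) → 62.9497
  f18: (p3, p0, p7) → 16.3104
Σ area = 974.467

Euler characteristic 11−27+18 = 2 ✓


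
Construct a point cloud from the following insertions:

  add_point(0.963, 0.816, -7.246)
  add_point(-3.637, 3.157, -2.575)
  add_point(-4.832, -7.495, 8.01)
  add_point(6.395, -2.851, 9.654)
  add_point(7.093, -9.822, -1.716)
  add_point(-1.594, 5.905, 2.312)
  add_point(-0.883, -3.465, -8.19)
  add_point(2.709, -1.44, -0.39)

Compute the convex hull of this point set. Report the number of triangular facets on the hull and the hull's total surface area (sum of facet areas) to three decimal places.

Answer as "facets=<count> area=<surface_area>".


Extreme-point indices: [0, 1, 2, 3, 4, 5, 6] — 7 of 8 on the boundary.

Per-facet area ½‖(b−a)×(c−a)‖:
  f1: (p3, p4, p2) → 78.9640
  f2: (p3, p5, p2) → 79.8241
  f3: (p6, p4, p2) → 91.0298
  f4: (p1, p5, p2) → 43.8181
  f5: (p1, p6, p2) → 68.4952
  f6: (p0, p6, p4) → 28.5540
  f7: (p0, p3, p4) → 89.5807
  f8: (p0, p3, p5) → 77.5206
  f9: (p0, p1, p5) → 18.2414
  f10: (p0, p1, p6) → 16.2875
Σ area = 592.315

Check V−E+F: 7 − 15 + 10 = 2.

facets=10 area=592.315


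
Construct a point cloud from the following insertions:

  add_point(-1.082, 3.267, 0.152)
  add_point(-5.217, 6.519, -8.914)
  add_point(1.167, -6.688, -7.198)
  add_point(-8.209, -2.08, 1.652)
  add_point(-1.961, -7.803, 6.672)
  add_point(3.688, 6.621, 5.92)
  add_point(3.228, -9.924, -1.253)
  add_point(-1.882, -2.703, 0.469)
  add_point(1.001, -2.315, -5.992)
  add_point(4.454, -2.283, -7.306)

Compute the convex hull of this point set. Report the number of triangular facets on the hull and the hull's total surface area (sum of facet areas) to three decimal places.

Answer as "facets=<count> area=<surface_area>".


facets=10 area=663.957

Points on the hull: [1, 2, 3, 4, 5, 6, 9] (7 of 10).

Per-facet area ½‖(b−a)×(c−a)‖:
  f1: (p1, p5, p3) → 101.9055
  f2: (p1, p5, p9) → 100.0845
  f3: (p4, p5, p3) → 71.9811
  f4: (p6, p5, p9) → 78.1450
  f5: (p6, p4, p5) → 75.2381
  f6: (p6, p4, p3) → 47.7405
  f7: (p2, p6, p9) → 19.0192
  f8: (p2, p1, p9) → 36.0369
  f9: (p2, p1, p3) → 86.2479
  f10: (p2, p6, p3) → 47.5585
Σ area = 663.957

Euler characteristic 7−15+10 = 2 ✓


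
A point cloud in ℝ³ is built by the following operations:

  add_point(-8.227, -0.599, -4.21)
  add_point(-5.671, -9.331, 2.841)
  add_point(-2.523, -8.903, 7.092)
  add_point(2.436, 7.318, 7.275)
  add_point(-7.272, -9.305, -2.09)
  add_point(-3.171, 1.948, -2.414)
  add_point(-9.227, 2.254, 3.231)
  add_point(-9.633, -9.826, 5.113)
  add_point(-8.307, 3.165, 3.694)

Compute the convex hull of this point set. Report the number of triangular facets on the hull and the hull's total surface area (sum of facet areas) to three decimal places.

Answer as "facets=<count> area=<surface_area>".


Extreme-point indices: [0, 1, 2, 3, 4, 5, 6, 7, 8] — 9 of 9 on the boundary.

Area of each hull facet:
  f1: (p6, p0, p7) → 48.0894
  f2: (p2, p3, p7) → 57.7898
  f3: (p2, p1, p7) → 12.0958
  f4: (p4, p0, p7) → 33.0892
  f5: (p4, p1, p7) → 11.6567
  f6: (p4, p2, p1) → 4.5140
  f7: (p8, p6, p0) → 4.8915
  f8: (p8, p3, p7) → 72.6598
  f9: (p8, p6, p7) → 6.5672
  f10: (p5, p4, p0) → 25.8899
  f11: (p5, p8, p3) → 46.5905
  f12: (p5, p8, p0) → 23.2232
  f13: (p5, p2, p3) → 87.6659
  f14: (p5, p4, p2) → 61.0769
Σ area = 495.800

Euler characteristic 9−21+14 = 2 ✓

facets=14 area=495.800


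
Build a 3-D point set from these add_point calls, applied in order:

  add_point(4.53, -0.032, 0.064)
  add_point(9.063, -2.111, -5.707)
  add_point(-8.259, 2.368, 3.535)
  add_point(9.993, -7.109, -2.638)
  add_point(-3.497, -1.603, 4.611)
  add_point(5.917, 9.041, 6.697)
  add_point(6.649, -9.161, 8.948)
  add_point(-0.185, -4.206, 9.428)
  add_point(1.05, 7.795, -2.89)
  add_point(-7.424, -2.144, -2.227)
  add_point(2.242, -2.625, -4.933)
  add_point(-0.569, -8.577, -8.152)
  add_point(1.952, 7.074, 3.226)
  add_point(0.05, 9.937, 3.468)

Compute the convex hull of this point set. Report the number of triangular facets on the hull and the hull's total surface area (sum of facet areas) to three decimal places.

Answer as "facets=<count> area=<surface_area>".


facets=16 area=963.982

Extreme-point indices: [1, 2, 3, 5, 6, 7, 8, 9, 11, 13] — 10 of 14 on the boundary.

Facet areas (half cross-product norm):
  f1: (p11, p6, p3) → 72.3027
  f2: (p7, p11, p6) → 75.3571
  f3: (p1, p11, p3) → 34.2978
  f4: (p5, p7, p6) → 61.6999
  f5: (p5, p13, p2) → 31.7180
  f6: (p5, p7, p2) → 84.5698
  f7: (p5, p6, p3) → 108.0431
  f8: (p5, p1, p3) → 49.3359
  f9: (p9, p7, p2) → 44.0452
  f10: (p9, p7, p11) → 77.0246
  f11: (p8, p1, p11) → 77.2900
  f12: (p8, p9, p11) → 72.6556
  f13: (p8, p5, p13) → 22.0119
  f14: (p8, p5, p1) → 70.6177
  f15: (p8, p13, p2) → 37.9374
  f16: (p8, p9, p2) → 45.0749
Σ area = 963.982

Euler: V−E+F = 10−24+16 = 2.


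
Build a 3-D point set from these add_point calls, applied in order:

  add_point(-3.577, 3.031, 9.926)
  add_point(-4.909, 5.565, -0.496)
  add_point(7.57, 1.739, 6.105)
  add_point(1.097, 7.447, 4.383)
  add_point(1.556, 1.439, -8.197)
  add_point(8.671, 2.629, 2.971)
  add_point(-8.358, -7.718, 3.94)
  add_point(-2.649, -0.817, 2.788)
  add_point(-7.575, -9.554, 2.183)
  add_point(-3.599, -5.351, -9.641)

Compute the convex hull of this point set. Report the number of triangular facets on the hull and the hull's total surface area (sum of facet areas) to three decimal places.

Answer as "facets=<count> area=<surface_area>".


facets=14 area=714.089

Points on the hull: [0, 1, 2, 3, 4, 5, 6, 8, 9] (9 of 10).

Facet areas (half cross-product norm):
  f1: (p8, p9, p6) → 15.5223
  f2: (p8, p9, p5) → 122.7018
  f3: (p4, p3, p5) → 58.1956
  f4: (p4, p9, p5) → 48.7558
  f5: (p2, p3, p5) → 15.0389
  f6: (p2, p0, p3) → 37.2877
  f7: (p2, p8, p5) → 32.3821
  f8: (p2, p0, p6) → 77.7986
  f9: (p2, p8, p6) → 24.4124
  f10: (p1, p0, p3) → 33.4795
  f11: (p1, p4, p3) → 43.1537
  f12: (p1, p4, p9) → 46.8980
  f13: (p1, p9, p6) → 90.2182
  f14: (p1, p0, p6) → 68.2439
Σ area = 714.089

Euler characteristic 9−21+14 = 2 ✓


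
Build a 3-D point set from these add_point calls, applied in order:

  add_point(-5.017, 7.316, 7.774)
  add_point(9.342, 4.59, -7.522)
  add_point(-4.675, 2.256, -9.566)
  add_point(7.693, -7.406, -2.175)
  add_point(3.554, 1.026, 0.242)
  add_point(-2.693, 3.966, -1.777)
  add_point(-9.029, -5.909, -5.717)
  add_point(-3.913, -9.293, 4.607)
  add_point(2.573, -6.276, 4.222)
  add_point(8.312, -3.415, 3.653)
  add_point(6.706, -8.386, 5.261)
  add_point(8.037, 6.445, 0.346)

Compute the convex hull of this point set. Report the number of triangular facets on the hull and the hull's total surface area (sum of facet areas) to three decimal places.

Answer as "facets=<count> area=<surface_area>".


Hull vertices (9/12): indices [0, 1, 2, 3, 6, 7, 9, 10, 11].

Per-facet area ½‖(b−a)×(c−a)‖:
  f1: (p7, p0, p6) → 100.6897
  f2: (p3, p7, p6) → 81.0579
  f3: (p2, p0, p6) → 89.5245
  f4: (p2, p0, p1) → 127.9336
  f5: (p2, p3, p6) → 82.7135
  f6: (p2, p3, p1) → 92.8670
  f7: (p10, p7, p0) → 90.4224
  f8: (p10, p3, p7) → 40.2570
  f9: (p11, p0, p1) → 48.0428
  f10: (p9, p10, p0) → 46.4081
  f11: (p9, p11, p0) → 78.0124
  f12: (p9, p11, p1) → 42.4339
  f13: (p9, p3, p1) → 46.0833
  f14: (p9, p10, p3) → 18.5114
Σ area = 984.958

Check V−E+F: 9 − 21 + 14 = 2.

facets=14 area=984.958


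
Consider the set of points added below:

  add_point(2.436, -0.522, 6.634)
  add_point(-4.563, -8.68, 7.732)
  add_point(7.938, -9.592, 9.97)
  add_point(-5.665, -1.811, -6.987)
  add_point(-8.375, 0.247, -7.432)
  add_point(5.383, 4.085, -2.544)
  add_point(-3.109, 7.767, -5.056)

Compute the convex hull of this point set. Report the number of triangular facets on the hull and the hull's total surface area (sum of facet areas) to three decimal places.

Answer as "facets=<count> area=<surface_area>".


facets=10 area=639.701

Hull vertices (7/7): indices [0, 1, 2, 3, 4, 5, 6].

Per-facet area ½‖(b−a)×(c−a)‖:
  f1: (p1, p0, p2) → 56.7996
  f2: (p1, p6, p4) → 85.1907
  f3: (p1, p0, p6) → 80.3587
  f4: (p5, p0, p2) → 52.3417
  f5: (p5, p0, p6) → 50.6815
  f6: (p3, p6, p4) → 16.2718
  f7: (p3, p5, p6) → 48.2344
  f8: (p3, p5, p2) → 124.3177
  f9: (p3, p1, p4) → 25.3041
  f10: (p3, p1, p2) → 100.2011
Σ area = 639.701

Check V−E+F: 7 − 15 + 10 = 2.


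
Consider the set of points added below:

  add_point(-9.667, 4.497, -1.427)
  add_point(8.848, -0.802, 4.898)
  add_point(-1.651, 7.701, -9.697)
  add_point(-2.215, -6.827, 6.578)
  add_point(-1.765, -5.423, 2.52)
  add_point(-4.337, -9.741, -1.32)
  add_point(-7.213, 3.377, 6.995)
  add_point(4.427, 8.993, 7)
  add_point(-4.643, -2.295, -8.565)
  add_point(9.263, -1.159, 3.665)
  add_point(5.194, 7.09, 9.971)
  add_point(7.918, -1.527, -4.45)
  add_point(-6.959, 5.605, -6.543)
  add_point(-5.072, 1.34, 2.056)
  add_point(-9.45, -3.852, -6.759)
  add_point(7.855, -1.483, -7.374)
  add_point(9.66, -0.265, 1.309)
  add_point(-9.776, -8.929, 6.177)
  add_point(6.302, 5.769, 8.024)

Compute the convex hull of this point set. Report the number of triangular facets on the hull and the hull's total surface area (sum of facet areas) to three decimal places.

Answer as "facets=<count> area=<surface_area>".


facets=28 area=1156.685

Extreme-point indices: [0, 1, 2, 3, 5, 6, 7, 8, 9, 10, 12, 14, 15, 16, 17, 18] — 16 of 19 on the boundary.

Area of each hull facet:
  f1: (p18, p1, p16) → 13.4782
  f2: (p18, p1, p10) → 4.8126
  f3: (p3, p5, p17) → 31.6708
  f4: (p3, p10, p17) → 46.2454
  f5: (p3, p1, p10) → 63.9741
  f6: (p9, p1, p16) → 1.0342
  f7: (p9, p15, p16) → 6.5880
  f8: (p9, p15, p5) → 85.4568
  f9: (p9, p3, p5) → 56.2845
  f10: (p9, p3, p1) → 8.2703
  f11: (p6, p10, p17) → 73.5362
  f12: (p6, p0, p17) → 55.6981
  f13: (p7, p0, p2) → 97.5939
  f14: (p7, p18, p10) → 4.5363
  f15: (p7, p6, p10) → 23.3154
  f16: (p7, p6, p0) → 56.0463
  f17: (p7, p15, p2) → 111.7945
  f18: (p7, p18, p16) → 16.0590
  f19: (p7, p15, p16) → 47.5191
  f20: (p14, p5, p17) → 44.0123
  f21: (p14, p0, p17) → 67.5658
  f22: (p12, p0, p2) → 9.9850
  f23: (p12, p14, p2) → 27.4811
  f24: (p12, p14, p0) → 27.6758
  f25: (p8, p15, p5) → 65.3015
  f26: (p8, p14, p5) → 25.3568
  f27: (p8, p15, p2) → 62.2184
  f28: (p8, p14, p2) → 23.1747
Σ area = 1156.685

Euler: V−E+F = 16−42+28 = 2.


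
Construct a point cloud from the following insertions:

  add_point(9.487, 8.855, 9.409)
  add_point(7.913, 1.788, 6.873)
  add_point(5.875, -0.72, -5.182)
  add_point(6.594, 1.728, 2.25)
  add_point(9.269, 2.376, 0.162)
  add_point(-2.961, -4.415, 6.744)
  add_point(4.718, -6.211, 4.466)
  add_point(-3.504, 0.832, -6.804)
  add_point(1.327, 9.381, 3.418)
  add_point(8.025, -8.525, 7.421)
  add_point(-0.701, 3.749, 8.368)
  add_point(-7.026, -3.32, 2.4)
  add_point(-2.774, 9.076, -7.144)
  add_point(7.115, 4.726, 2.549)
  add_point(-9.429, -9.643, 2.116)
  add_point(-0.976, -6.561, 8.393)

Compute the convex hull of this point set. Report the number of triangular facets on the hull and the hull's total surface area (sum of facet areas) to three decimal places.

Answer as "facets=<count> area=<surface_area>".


facets=18 area=1010.701

Extreme-point indices: [0, 2, 4, 7, 8, 9, 10, 11, 12, 14, 15] — 11 of 16 on the boundary.

Triangle areas on the boundary:
  f1: (p8, p12, p0) → 31.1156
  f2: (p10, p8, p0) → 38.5403
  f3: (p10, p8, p12) → 38.6206
  f4: (p9, p2, p14) → 128.2564
  f5: (p7, p12, p14) → 40.6635
  f6: (p7, p2, p14) → 71.1563
  f7: (p7, p2, p12) → 39.8090
  f8: (p4, p12, p0) → 87.0515
  f9: (p4, p2, p12) → 46.3181
  f10: (p4, p9, p0) → 74.2597
  f11: (p4, p9, p2) → 46.3535
  f12: (p11, p12, p14) → 34.1697
  f13: (p11, p10, p14) → 22.1537
  f14: (p11, p10, p12) → 86.1627
  f15: (p15, p10, p14) → 53.9677
  f16: (p15, p9, p14) → 39.5015
  f17: (p15, p10, p0) → 52.1015
  f18: (p15, p9, p0) → 80.5001
Σ area = 1010.701

Euler characteristic 11−27+18 = 2 ✓


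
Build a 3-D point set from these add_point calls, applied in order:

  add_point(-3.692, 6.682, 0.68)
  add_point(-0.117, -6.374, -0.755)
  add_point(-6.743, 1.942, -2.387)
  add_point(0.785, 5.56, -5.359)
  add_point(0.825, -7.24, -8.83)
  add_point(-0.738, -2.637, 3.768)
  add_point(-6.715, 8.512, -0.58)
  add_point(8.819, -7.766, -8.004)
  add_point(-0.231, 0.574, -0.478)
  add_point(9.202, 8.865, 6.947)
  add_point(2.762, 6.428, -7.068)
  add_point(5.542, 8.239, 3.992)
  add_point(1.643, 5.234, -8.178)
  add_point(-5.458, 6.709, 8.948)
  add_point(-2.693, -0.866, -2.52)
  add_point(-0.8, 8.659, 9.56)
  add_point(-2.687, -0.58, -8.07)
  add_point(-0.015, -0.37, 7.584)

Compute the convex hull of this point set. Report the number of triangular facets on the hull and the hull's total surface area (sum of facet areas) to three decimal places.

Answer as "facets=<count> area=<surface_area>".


facets=22 area=938.435

Hull vertices (13/18): indices [1, 2, 4, 5, 6, 7, 9, 10, 12, 13, 15, 16, 17].

Facet areas (half cross-product norm):
  f1: (p10, p7, p9) → 120.6320
  f2: (p17, p7, p9) → 126.0795
  f3: (p17, p15, p9) → 47.6301
  f4: (p6, p15, p9) → 58.4513
  f5: (p6, p10, p9) → 89.4414
  f6: (p6, p16, p2) → 21.4737
  f7: (p1, p17, p7) → 48.9283
  f8: (p13, p17, p15) → 22.3410
  f9: (p13, p6, p2) → 33.2047
  f10: (p13, p6, p15) → 24.5314
  f11: (p13, p1, p2) → 66.1999
  f12: (p12, p10, p7) → 14.2211
  f13: (p12, p6, p10) → 11.5314
  f14: (p12, p6, p16) → 41.6798
  f15: (p4, p16, p2) → 21.8263
  f16: (p4, p1, p2) → 43.9750
  f17: (p4, p1, p7) → 32.9162
  f18: (p4, p12, p7) → 50.4069
  f19: (p4, p12, p16) → 24.8047
  f20: (p5, p1, p17) → 4.0234
  f21: (p5, p13, p17) → 18.3735
  f22: (p5, p13, p1) → 15.7630
Σ area = 938.435

Check V−E+F: 13 − 33 + 22 = 2.


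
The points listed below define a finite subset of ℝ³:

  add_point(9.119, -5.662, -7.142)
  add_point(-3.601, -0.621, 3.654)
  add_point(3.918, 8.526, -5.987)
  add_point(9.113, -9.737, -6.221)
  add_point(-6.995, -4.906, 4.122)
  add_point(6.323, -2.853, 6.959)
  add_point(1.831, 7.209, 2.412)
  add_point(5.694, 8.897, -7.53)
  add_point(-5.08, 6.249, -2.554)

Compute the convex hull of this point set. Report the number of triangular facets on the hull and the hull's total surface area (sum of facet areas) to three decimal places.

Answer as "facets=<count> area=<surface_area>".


facets=14 area=732.992

Extreme-point indices: [0, 1, 2, 3, 4, 5, 6, 7, 8] — 9 of 9 on the boundary.

Per-facet area ½‖(b−a)×(c−a)‖:
  f1: (p5, p7, p0) → 107.2382
  f2: (p6, p5, p7) → 60.3329
  f3: (p8, p7, p0) → 90.9438
  f4: (p8, p6, p4) → 56.0795
  f5: (p3, p5, p4) → 103.9204
  f6: (p3, p5, p0) → 30.5869
  f7: (p3, p8, p4) → 127.6592
  f8: (p3, p8, p0) → 33.1909
  f9: (p1, p5, p4) → 27.0815
  f10: (p1, p6, p4) → 2.0267
  f11: (p1, p6, p5) → 48.7851
  f12: (p2, p6, p7) → 5.9251
  f13: (p2, p8, p7) → 4.0666
  f14: (p2, p8, p6) → 35.1550
Σ area = 732.992

Euler: V−E+F = 9−21+14 = 2.


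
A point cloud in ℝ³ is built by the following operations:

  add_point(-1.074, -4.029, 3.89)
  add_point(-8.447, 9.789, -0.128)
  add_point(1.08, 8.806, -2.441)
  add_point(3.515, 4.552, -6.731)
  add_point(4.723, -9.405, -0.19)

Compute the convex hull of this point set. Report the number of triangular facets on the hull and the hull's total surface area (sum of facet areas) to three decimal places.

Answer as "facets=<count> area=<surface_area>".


facets=6 area=368.714

Points on the hull: [0, 1, 2, 3, 4] (5 of 5).

Facet areas (half cross-product norm):
  f1: (p3, p4, p1) → 110.9226
  f2: (p0, p4, p1) → 51.3977
  f3: (p2, p3, p1) → 26.1132
  f4: (p2, p0, p1) → 70.4021
  f5: (p2, p3, p4) → 47.3529
  f6: (p2, p0, p4) → 62.5255
Σ area = 368.714

Euler: V−E+F = 5−9+6 = 2.


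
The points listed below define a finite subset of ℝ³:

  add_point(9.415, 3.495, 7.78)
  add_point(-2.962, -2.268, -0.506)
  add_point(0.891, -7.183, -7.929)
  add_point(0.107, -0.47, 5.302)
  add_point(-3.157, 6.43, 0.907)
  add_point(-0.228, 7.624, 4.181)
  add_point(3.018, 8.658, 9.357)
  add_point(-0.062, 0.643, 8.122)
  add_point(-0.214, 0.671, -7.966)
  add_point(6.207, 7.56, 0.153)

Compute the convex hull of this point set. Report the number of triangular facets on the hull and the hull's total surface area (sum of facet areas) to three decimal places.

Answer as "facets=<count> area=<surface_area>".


Extreme-point indices: [0, 1, 2, 4, 5, 6, 7, 8, 9] — 9 of 10 on the boundary.

Area of each hull facet:
  f1: (p7, p2, p0) → 88.4578
  f2: (p9, p8, p4) → 50.0598
  f3: (p9, p2, p0) → 80.7359
  f4: (p9, p8, p2) → 43.4281
  f5: (p6, p7, p4) → 39.9302
  f6: (p6, p7, p0) → 34.3305
  f7: (p6, p9, p0) → 35.6561
  f8: (p1, p7, p4) → 37.8488
  f9: (p1, p7, p2) → 31.9416
  f10: (p1, p8, p4) → 36.6450
  f11: (p1, p8, p2) → 32.0404
  f12: (p5, p9, p4) → 17.0536
  f13: (p5, p6, p4) → 2.6962
  f14: (p5, p6, p9) → 23.5218
Σ area = 554.346

Check V−E+F: 9 − 21 + 14 = 2.

facets=14 area=554.346


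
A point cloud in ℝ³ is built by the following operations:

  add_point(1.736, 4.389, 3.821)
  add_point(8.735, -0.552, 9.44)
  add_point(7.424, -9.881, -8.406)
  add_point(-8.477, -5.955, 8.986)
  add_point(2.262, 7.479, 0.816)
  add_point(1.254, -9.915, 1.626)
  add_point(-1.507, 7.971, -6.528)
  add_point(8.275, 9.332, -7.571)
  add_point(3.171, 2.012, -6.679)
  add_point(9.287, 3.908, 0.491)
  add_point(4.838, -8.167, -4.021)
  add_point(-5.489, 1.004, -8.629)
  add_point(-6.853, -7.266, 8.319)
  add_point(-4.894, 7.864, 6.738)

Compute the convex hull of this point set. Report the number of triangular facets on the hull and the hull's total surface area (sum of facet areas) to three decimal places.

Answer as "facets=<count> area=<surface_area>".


10 of the 14 inputs are extreme points: [1, 2, 3, 5, 6, 7, 9, 11, 12, 13].

Facet areas (half cross-product norm):
  f1: (p13, p11, p3) → 117.6127
  f2: (p1, p13, p3) → 111.4724
  f3: (p2, p1, p9) → 82.2510
  f4: (p2, p1, p5) → 82.7258
  f5: (p7, p2, p9) → 80.6708
  f6: (p7, p2, p11) → 128.9627
  f7: (p7, p1, p9) → 9.9639
  f8: (p7, p1, p13) → 144.7906
  f9: (p12, p1, p3) → 16.8855
  f10: (p12, p1, p5) → 77.1166
  f11: (p12, p2, p5) → 25.4818
  f12: (p12, p11, p3) → 20.6708
  f13: (p12, p2, p11) → 155.0641
  f14: (p6, p13, p11) → 56.3775
  f15: (p6, p7, p11) → 34.0887
  f16: (p6, p7, p13) → 63.7770
Σ area = 1207.912

Check V−E+F: 10 − 24 + 16 = 2.

facets=16 area=1207.912


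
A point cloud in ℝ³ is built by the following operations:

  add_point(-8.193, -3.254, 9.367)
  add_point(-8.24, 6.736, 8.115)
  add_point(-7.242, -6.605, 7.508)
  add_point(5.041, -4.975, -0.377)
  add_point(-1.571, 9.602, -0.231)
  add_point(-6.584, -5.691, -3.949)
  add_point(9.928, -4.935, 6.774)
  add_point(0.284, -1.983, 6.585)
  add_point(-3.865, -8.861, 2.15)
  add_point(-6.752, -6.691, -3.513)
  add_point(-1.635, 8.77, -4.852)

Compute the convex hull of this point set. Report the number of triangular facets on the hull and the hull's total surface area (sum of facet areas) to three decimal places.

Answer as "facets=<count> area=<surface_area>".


10 of the 11 inputs are extreme points: [0, 1, 2, 3, 4, 5, 6, 8, 9, 10].

Per-facet area ½‖(b−a)×(c−a)‖:
  f1: (p0, p6, p1) → 92.2599
  f2: (p4, p6, p1) → 108.9563
  f3: (p4, p10, p1) → 18.8365
  f4: (p4, p10, p6) → 45.3206
  f5: (p3, p8, p6) → 41.5530
  f6: (p3, p10, p6) → 61.0605
  f7: (p2, p8, p6) → 50.2372
  f8: (p2, p0, p6) → 33.5464
  f9: (p9, p2, p8) → 21.1707
  f10: (p9, p3, p8) → 33.6852
  f11: (p9, p0, p1) → 66.8778
  f12: (p9, p2, p0) → 19.0142
  f13: (p5, p3, p10) → 87.4802
  f14: (p5, p9, p3) → 6.7003
  f15: (p5, p10, p1) → 106.2621
  f16: (p5, p9, p1) → 8.9630
Σ area = 801.924

Euler characteristic 10−24+16 = 2 ✓

facets=16 area=801.924


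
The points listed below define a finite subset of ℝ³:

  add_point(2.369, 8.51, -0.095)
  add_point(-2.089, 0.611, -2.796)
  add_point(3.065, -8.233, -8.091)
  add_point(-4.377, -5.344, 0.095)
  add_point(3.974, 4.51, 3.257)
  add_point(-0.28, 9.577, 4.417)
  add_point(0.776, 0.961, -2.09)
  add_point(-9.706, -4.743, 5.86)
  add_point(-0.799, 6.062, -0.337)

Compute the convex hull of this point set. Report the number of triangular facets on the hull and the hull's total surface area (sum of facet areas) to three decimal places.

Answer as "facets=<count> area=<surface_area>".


Extreme-point indices: [0, 1, 2, 4, 5, 7, 8] — 7 of 9 on the boundary.

Area of each hull facet:
  f1: (p2, p4, p7) → 133.6590
  f2: (p5, p4, p7) → 55.6920
  f3: (p1, p2, p7) → 70.7818
  f4: (p0, p1, p2) → 45.1444
  f5: (p0, p2, p4) → 46.2954
  f6: (p0, p5, p4) → 14.1989
  f7: (p8, p0, p5) → 10.4491
  f8: (p8, p0, p1) → 8.3236
  f9: (p8, p5, p7) → 44.9641
  f10: (p8, p1, p7) → 37.8614
Σ area = 467.370

Euler characteristic 7−15+10 = 2 ✓

facets=10 area=467.370


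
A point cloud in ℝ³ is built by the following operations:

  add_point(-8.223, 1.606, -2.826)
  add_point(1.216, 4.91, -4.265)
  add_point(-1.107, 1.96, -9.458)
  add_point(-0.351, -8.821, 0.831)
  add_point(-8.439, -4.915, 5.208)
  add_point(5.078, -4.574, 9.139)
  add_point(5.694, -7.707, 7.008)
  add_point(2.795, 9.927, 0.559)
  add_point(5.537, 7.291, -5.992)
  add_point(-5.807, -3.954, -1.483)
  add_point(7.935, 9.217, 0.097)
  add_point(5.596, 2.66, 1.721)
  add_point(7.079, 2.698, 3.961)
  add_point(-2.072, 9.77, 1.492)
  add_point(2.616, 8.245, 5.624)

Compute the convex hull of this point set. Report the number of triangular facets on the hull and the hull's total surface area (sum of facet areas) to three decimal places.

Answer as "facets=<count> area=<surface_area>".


Hull vertices (13/15): indices [0, 2, 3, 4, 5, 6, 7, 8, 9, 10, 12, 13, 14].

Facet areas (half cross-product norm):
  f1: (p14, p5, p4) → 92.7478
  f2: (p6, p5, p4) → 27.0215
  f3: (p6, p3, p4) → 42.6456
  f4: (p6, p3, p2) → 58.6513
  f5: (p9, p3, p4) → 27.6631
  f6: (p9, p3, p2) → 40.7126
  f7: (p13, p14, p4) → 52.6998
  f8: (p12, p6, p10) → 10.2630
  f9: (p12, p6, p5) → 16.7541
  f10: (p12, p14, p10) → 24.6845
  f11: (p12, p14, p5) → 31.4413
  f12: (p8, p6, p10) → 62.7860
  f13: (p8, p6, p2) → 89.6851
  f14: (p8, p13, p2) → 50.0589
  f15: (p7, p14, p10) → 13.8705
  f16: (p7, p13, p14) → 12.9097
  f17: (p7, p8, p10) → 17.2953
  f18: (p7, p8, p13) → 16.1862
  f19: (p0, p13, p4) → 56.5556
  f20: (p0, p13, p2) → 53.2478
  f21: (p0, p9, p4) → 22.1654
  f22: (p0, p9, p2) → 30.0540
Σ area = 850.099

Euler: V−E+F = 13−33+22 = 2.

facets=22 area=850.099


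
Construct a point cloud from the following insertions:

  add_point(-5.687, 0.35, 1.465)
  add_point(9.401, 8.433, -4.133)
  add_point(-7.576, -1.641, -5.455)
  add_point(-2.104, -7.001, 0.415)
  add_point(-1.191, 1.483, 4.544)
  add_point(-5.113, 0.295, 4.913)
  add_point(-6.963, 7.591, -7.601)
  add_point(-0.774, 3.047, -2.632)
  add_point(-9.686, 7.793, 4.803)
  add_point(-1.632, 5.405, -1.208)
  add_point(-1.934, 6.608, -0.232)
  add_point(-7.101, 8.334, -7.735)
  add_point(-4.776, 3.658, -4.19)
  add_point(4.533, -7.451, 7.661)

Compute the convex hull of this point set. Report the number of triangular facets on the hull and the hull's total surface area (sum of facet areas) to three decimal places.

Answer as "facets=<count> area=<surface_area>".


Extreme-point indices: [1, 2, 3, 5, 6, 8, 11, 13] — 8 of 14 on the boundary.

Area of each hull facet:
  f1: (p13, p1, p8) → 187.8039
  f2: (p11, p1, p8) → 108.2053
  f3: (p2, p11, p8) → 63.2185
  f4: (p3, p13, p1) → 95.5610
  f5: (p3, p2, p1) → 92.5720
  f6: (p6, p11, p1) → 6.3411
  f7: (p6, p2, p1) → 79.3698
  f8: (p6, p2, p11) → 0.9030
  f9: (p5, p2, p8) → 47.5535
  f10: (p5, p3, p2) → 41.3340
  f11: (p5, p13, p8) → 21.7048
  f12: (p5, p3, p13) → 44.4324
Σ area = 788.999

Euler: V−E+F = 8−18+12 = 2.

facets=12 area=788.999


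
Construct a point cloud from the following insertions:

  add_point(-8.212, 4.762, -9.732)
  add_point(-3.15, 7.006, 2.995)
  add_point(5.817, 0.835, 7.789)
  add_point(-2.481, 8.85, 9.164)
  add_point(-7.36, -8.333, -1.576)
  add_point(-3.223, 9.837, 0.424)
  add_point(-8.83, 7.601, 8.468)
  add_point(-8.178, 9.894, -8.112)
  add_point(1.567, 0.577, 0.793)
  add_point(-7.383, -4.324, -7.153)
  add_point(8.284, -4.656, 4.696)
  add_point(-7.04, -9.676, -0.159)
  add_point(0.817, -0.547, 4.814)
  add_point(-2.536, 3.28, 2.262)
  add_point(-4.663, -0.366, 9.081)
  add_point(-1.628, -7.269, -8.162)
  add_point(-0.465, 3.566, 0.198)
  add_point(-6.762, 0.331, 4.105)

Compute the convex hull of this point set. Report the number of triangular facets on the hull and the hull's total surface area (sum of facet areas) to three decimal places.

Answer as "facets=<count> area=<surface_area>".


Points on the hull: [0, 2, 3, 4, 5, 6, 7, 9, 10, 11, 14, 15] (12 of 18).

Per-facet area ½‖(b−a)×(c−a)‖:
  f1: (p15, p11, p10) → 78.9923
  f2: (p15, p7, p10) → 150.7286
  f3: (p14, p11, p6) → 52.4343
  f4: (p14, p11, p10) → 92.2045
  f5: (p3, p14, p6) → 28.0758
  f6: (p0, p7, p6) → 44.4390
  f7: (p0, p15, p7) → 22.5887
  f8: (p5, p7, p10) → 81.0023
  f9: (p5, p7, p6) → 45.1985
  f10: (p5, p3, p6) → 28.3218
  f11: (p2, p14, p10) → 34.0307
  f12: (p2, p3, p14) → 47.3995
  f13: (p2, p5, p10) → 43.4258
  f14: (p2, p5, p3) → 51.2665
  f15: (p4, p11, p6) → 18.2941
  f16: (p4, p0, p6) → 131.1756
  f17: (p9, p0, p15) → 27.4394
  f18: (p9, p4, p0) → 20.3551
  f19: (p9, p15, p11) → 28.3347
  f20: (p9, p4, p11) → 1.4063
Σ area = 1027.113

Euler: V−E+F = 12−30+20 = 2.

facets=20 area=1027.113


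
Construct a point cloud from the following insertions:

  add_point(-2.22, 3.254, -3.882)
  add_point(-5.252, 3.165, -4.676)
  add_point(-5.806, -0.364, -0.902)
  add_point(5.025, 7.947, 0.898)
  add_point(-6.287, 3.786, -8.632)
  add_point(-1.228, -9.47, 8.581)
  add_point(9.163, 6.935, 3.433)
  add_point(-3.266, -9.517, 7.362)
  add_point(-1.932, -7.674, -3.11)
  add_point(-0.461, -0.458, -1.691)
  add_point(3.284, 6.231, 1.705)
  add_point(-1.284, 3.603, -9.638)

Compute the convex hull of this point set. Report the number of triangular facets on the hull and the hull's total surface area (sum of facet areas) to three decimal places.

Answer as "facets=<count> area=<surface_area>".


facets=16 area=622.523

Hull vertices (10/12): indices [1, 2, 3, 4, 5, 6, 7, 8, 10, 11].

Area of each hull facet:
  f1: (p8, p11, p4) → 33.0840
  f2: (p8, p5, p6) → 111.6767
  f3: (p8, p11, p6) → 109.3915
  f4: (p1, p2, p4) → 6.8577
  f5: (p10, p5, p6) → 53.1309
  f6: (p10, p1, p2) → 28.4962
  f7: (p7, p10, p5) → 21.0354
  f8: (p7, p10, p2) → 72.1511
  f9: (p7, p8, p5) → 11.7119
  f10: (p7, p8, p4) → 62.0738
  f11: (p7, p2, p4) → 20.0749
  f12: (p3, p10, p6) → 6.1469
  f13: (p3, p11, p4) → 31.6927
  f14: (p3, p11, p6) → 21.3613
  f15: (p3, p1, p4) → 21.4843
  f16: (p3, p10, p1) → 12.1532
Σ area = 622.523

Check V−E+F: 10 − 24 + 16 = 2.


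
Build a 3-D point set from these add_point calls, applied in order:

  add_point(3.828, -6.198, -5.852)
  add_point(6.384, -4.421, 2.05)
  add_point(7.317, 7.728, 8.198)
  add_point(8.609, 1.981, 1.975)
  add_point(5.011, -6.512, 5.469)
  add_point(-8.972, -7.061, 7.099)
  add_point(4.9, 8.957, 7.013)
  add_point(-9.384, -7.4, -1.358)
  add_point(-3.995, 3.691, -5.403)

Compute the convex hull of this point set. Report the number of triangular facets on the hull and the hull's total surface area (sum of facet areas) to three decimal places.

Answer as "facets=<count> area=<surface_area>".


facets=14 area=783.903

Hull vertices (9/9): indices [0, 1, 2, 3, 4, 5, 6, 7, 8].

Facet areas (half cross-product norm):
  f1: (p8, p0, p7) → 74.9887
  f2: (p8, p6, p3) → 68.0480
  f3: (p8, p0, p3) → 73.8786
  f4: (p4, p0, p7) → 77.7344
  f5: (p5, p4, p7) → 59.5624
  f6: (p5, p8, p7) → 53.1417
  f7: (p5, p8, p6) → 136.4577
  f8: (p2, p6, p3) → 12.5999
  f9: (p2, p4, p3) → 40.7443
  f10: (p2, p5, p6) → 30.5902
  f11: (p2, p5, p4) → 101.8738
  f12: (p1, p0, p3) → 27.5799
  f13: (p1, p4, p3) → 11.6801
  f14: (p1, p4, p0) → 15.0237
Σ area = 783.903

Euler: V−E+F = 9−21+14 = 2.


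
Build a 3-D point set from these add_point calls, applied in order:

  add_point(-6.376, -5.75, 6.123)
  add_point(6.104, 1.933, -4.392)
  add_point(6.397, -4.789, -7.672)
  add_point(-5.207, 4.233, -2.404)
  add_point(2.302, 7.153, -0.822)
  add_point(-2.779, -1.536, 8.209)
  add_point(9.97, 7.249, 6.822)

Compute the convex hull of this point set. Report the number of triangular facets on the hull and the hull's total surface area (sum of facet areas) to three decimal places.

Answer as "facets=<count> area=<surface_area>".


Points on the hull: [0, 1, 2, 3, 4, 5, 6] (7 of 7).

Facet areas (half cross-product norm):
  f1: (p2, p6, p0) → 165.7930
  f2: (p5, p6, p0) → 22.7553
  f3: (p3, p2, p0) → 101.6855
  f4: (p3, p5, p0) → 36.3236
  f5: (p3, p5, p6) → 94.2031
  f6: (p4, p3, p6) → 27.4327
  f7: (p1, p3, p2) → 41.9712
  f8: (p1, p4, p3) → 30.0497
  f9: (p1, p2, p6) → 33.0573
  f10: (p1, p4, p6) → 39.9424
Σ area = 593.214

Check V−E+F: 7 − 15 + 10 = 2.

facets=10 area=593.214


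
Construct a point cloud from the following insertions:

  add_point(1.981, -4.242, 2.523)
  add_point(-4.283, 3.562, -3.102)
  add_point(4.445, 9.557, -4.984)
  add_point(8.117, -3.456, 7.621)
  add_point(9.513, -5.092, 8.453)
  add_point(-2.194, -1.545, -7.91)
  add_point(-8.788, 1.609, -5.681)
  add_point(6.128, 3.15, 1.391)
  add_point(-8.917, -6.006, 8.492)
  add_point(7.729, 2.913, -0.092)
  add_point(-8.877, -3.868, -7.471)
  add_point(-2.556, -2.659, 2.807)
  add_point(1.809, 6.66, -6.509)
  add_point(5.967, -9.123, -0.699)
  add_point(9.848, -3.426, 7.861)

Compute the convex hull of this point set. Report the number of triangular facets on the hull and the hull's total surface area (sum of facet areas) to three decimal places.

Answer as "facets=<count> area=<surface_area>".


facets=20 area=902.424

Extreme-point indices: [1, 2, 4, 5, 6, 7, 8, 9, 10, 12, 13, 14] — 12 of 15 on the boundary.

Triangle areas on the boundary:
  f1: (p10, p13, p8) → 124.6133
  f2: (p7, p14, p8) → 91.0509
  f3: (p7, p2, p8) → 77.9423
  f4: (p7, p2, p14) → 9.0514
  f5: (p4, p14, p8) → 16.1480
  f6: (p4, p13, p8) → 91.6753
  f7: (p4, p13, p14) → 9.4656
  f8: (p9, p2, p14) → 13.8748
  f9: (p9, p13, p14) → 53.4348
  f10: (p9, p13, p2) → 40.7025
  f11: (p6, p10, p8) → 45.6343
  f12: (p5, p10, p13) → 43.8895
  f13: (p1, p2, p8) → 59.8096
  f14: (p1, p6, p8) → 43.3534
  f15: (p1, p6, p2) → 18.8792
  f16: (p12, p13, p2) → 34.0283
  f17: (p12, p5, p13) → 60.4980
  f18: (p12, p6, p2) → 13.6083
  f19: (p12, p6, p10) → 31.0788
  f20: (p12, p5, p10) → 23.6860
Σ area = 902.424

Euler characteristic 12−30+20 = 2 ✓
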